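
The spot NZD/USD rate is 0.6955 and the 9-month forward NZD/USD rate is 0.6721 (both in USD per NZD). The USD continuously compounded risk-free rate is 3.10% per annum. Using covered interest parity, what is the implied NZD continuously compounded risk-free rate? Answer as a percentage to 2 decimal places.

F = S·e^((r_USD − r_NZD)T) ⇒ r_NZD = r_USD − ln(F/S)/T
ln(0.6721/0.6955) = -0.034224; /(9/12) = -0.045632
r_NZD = 0.0310 + 0.045632 = 0.076632
r_NZD = 7.66%

7.66%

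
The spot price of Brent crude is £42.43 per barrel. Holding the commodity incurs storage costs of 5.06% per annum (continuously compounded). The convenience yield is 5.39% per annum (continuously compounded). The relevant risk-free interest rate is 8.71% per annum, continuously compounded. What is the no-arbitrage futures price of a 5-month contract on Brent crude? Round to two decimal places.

Net carry = r + u − y = 0.0871 + 0.0506 − 0.0539 = 0.0838
F = S·e^((r+u−y)T) = 42.43 · e^(0.0838 × 5/12) = 42.43 · e^0.034917
= 42.43 × 1.035534 = £43.94 per barrel

£43.94 per barrel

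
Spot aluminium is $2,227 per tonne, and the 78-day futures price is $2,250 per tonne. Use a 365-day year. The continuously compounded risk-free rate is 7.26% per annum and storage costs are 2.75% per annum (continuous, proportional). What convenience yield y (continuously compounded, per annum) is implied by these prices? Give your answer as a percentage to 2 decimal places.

F = S·e^((r+u−y)T) ⇒ (r+u−y) = ln(F/S)/T
ln(2250/2227) = 0.010275; /T ⇒ 0.048082
y = r + u − ln(F/S)/T = 0.0726 + 0.0275 − 0.048082 = 0.052018
y = 5.20%

5.20%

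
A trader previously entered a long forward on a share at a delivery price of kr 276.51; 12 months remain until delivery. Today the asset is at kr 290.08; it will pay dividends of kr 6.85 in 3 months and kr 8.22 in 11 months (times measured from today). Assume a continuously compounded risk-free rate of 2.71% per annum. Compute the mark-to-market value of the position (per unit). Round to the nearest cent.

PV(remaining dividends) I = 6.85·e^(−0.0271·3/12) + 8.22·e^(−0.0271·11/12) = 14.8221
Current forward F = (S − I)·e^(rT) = (290.08 − 14.8221)·e^(0.0271·12/12) = 275.2579 × 1.027471 = 282.8195
Value (long) = (F − K)·e^(−rT) = (282.8195 − 276.51) × 0.973264 = 6.1408
Value = kr 6.14

kr 6.14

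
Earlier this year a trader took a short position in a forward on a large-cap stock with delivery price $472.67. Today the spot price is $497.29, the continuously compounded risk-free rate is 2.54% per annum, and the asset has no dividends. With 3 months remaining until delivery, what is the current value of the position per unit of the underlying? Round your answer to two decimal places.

Current fair forward for the remaining 3 months: F = S·e^(r·T), r = 0.0254
F = 497.29 · e^(0.0254 × 3/12) = 497.29 × 1.006370 = 500.4577
Value of long forward = (F − K)·e^(−rT) = (500.4577 − 472.67) · e^(−0.0254·3/12)
= 27.7877 × 0.993670 = 27.61
Short position value = −(long value) = -$27.61

-$27.61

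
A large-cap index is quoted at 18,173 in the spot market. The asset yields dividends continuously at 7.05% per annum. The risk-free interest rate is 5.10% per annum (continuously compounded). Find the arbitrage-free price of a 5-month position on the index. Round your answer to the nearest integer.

F = S·e^((r − q)T) = 18173 · e^((0.0510 − 0.0705) × 5/12)
= 18173 · e^-0.008125 = 18173 × 0.991908
F = 18,026

18,026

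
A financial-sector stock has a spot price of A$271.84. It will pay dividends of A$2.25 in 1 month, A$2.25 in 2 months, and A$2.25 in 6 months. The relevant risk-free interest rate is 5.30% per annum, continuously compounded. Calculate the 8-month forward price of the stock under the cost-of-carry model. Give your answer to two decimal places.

A$274.72

PV(dividends) I = 2.25·e^(−0.0530·1/12) + 2.25·e^(−0.0530·2/12) + 2.25·e^(−0.0530·6/12)
I = 2.2401 + 2.2302 + 2.1912 = 6.6615
F = (S − I)·e^(rT) = (271.84 − 6.6615) · e^(0.0530·8/12)
= 265.1785 · e^0.035333 = 265.1785 × 1.035965 = A$274.72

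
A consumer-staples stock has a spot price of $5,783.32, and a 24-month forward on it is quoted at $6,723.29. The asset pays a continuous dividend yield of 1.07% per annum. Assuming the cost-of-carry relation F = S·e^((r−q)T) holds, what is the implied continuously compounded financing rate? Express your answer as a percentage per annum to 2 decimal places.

From F = S·e^((r−q)T): (r − q) = ln(F/S)/T
ln(6723.29/5783.32) = ln(1.162531) = 0.150600
(r − q) = 0.150600 / (24/12) = 0.075300
r = ln(F/S)/T + q = 0.075300 + 0.0107 = 0.086000
r = 8.60%

8.60%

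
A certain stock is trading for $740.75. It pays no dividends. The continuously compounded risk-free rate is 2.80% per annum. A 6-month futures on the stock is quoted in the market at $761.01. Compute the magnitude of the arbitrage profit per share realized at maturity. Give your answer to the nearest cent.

Fair futures: F* = S·e^(carry·T), with carry = r = 0.0280
F* = 740.75 · e^(0.0280 × 6/12) = 740.75 · e^0.014000 = 740.75 × 1.014098 = $751.1931
Market $761.01 > fair $751.1931: forward overpriced → cash-and-carry (buy spot, short the forward).
At maturity, profit = |F_mkt − F*| = |761.01 − 751.1931| = $9.82 per share

$9.82 per share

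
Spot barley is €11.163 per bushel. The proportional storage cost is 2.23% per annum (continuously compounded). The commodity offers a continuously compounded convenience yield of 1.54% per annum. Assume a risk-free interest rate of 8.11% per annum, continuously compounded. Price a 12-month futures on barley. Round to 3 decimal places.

Net carry = r + u − y = 0.0811 + 0.0223 − 0.0154 = 0.0880
F = S·e^((r+u−y)T) = 11.163 · e^(0.0880 × 12/12) = 11.163 · e^0.088000
= 11.163 × 1.091988 = €12.190 per bushel

€12.190 per bushel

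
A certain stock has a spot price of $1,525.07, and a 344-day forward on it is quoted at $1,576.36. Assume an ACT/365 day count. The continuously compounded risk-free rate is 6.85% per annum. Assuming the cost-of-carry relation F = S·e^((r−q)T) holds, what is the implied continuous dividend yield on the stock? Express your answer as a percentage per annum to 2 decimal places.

3.34%

From F = S·e^((r−q)T): (r − q) = ln(F/S)/T
ln(1576.36/1525.07) = ln(1.033631) = 0.033078
(r − q) = 0.033078 / (344/365) = 0.035097
q = r − ln(F/S)/T = 0.0685 − 0.035097 = 0.033403
q = 3.34%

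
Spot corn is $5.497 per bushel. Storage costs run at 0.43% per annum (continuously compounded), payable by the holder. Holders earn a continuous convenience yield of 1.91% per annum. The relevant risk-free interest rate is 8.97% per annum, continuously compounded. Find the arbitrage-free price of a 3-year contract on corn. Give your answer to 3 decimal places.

Net carry = r + u − y = 0.0897 + 0.0043 − 0.0191 = 0.0749
F = S·e^((r+u−y)T) = 5.497 · e^(0.0749 × 3) = 5.497 · e^0.224700
= 5.497 × 1.251947 = $6.882 per bushel

$6.882 per bushel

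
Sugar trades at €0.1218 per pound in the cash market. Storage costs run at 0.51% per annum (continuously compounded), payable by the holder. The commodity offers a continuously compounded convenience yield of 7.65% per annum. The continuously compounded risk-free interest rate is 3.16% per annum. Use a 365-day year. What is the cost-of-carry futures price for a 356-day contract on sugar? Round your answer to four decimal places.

Net carry = r + u − y = 0.0316 + 0.0051 − 0.0765 = -0.0398
F = S·e^((r+u−y)T) = 0.1218 · e^(-0.0398 × 356/365) = 0.1218 · e^-0.038819
= 0.1218 × 0.961925 = €0.1172 per pound

€0.1172 per pound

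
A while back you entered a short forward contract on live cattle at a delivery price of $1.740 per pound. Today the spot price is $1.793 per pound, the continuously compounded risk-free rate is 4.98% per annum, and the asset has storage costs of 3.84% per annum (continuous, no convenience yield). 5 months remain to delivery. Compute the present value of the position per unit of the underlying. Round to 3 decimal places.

-$0.118 per pound

Current fair forward for the remaining 5 months: F = S·e^((r + u)·T), (r + u) = 0.0498 + 0.0384 = 0.0882
F = 1.793 · e^(0.0882 × 5/12) = 1.793 × 1.037434 = 1.8601
Value of long forward = (F − K)·e^(−rT) = (1.8601 − 1.740) · e^(−0.0498·5/12)
= 0.1201 × 0.979464 = 0.118
Short position value = −(long value) = -$0.118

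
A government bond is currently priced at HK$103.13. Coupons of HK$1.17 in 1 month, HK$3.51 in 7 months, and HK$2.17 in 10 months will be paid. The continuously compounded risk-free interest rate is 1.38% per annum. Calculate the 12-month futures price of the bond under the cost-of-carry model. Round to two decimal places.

PV(coupons) I = 1.17·e^(−0.0138·1/12) + 3.51·e^(−0.0138·7/12) + 2.17·e^(−0.0138·10/12)
I = 1.1687 + 3.4819 + 2.1452 = 6.7958
F = (S − I)·e^(rT) = (103.13 − 6.7958) · e^(0.0138·12/12)
= 96.3342 · e^0.013800 = 96.3342 × 1.013896 = HK$97.67

HK$97.67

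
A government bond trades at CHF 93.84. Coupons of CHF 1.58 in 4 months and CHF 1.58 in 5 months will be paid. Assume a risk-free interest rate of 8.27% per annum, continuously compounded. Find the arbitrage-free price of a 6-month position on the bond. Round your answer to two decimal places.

CHF 94.61

PV(coupons) I = 1.58·e^(−0.0827·4/12) + 1.58·e^(−0.0827·5/12)
I = 1.5370 + 1.5265 = 3.0635
F = (S − I)·e^(rT) = (93.84 − 3.0635) · e^(0.0827·6/12)
= 90.7765 · e^0.041350 = 90.7765 × 1.042217 = CHF 94.61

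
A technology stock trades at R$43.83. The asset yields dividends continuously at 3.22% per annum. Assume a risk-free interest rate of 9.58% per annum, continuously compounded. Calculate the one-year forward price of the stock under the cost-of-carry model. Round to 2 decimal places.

F = S·e^((r − q)T) = 43.83 · e^((0.0958 − 0.0322) × 12/12)
= 43.83 · e^0.063600 = 43.83 × 1.065666
F = R$46.71

R$46.71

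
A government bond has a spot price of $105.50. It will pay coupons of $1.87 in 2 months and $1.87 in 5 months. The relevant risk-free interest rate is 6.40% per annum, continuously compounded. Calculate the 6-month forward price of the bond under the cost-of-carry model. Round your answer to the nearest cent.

PV(coupons) I = 1.87·e^(−0.0640·2/12) + 1.87·e^(−0.0640·5/12)
I = 1.8502 + 1.8208 = 3.6710
F = (S − I)·e^(rT) = (105.50 − 3.6710) · e^(0.0640·6/12)
= 101.8290 · e^0.032000 = 101.8290 × 1.032518 = $105.14

$105.14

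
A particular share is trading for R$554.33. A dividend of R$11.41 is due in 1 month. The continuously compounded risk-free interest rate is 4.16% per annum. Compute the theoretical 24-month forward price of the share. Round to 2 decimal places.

PV(dividends) I = 11.41·e^(−0.0416·1/12)
I = 11.3705
F = (S − I)·e^(rT) = (554.33 − 11.3705) · e^(0.0416·24/12)
= 542.9595 · e^0.083200 = 542.9595 × 1.086759 = R$590.07

R$590.07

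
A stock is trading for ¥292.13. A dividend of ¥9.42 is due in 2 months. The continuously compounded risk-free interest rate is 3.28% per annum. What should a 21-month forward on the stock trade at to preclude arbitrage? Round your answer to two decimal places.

¥299.47

PV(dividends) I = 9.42·e^(−0.0328·2/12)
I = 9.3686
F = (S − I)·e^(rT) = (292.13 − 9.3686) · e^(0.0328·21/12)
= 282.7614 · e^0.057400 = 282.7614 × 1.059079 = ¥299.47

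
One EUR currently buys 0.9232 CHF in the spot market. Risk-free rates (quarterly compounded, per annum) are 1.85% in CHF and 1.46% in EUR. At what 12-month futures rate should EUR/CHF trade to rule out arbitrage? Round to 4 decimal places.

0.9268

By covered interest parity, F = S · (1+r_CHF/4)^(4T) / (1+r_EUR/4)^(4T)
= 0.9232 × 1.018629 / 1.014680 = 0.9232 × 1.003892
F = 0.9268 CHF per EUR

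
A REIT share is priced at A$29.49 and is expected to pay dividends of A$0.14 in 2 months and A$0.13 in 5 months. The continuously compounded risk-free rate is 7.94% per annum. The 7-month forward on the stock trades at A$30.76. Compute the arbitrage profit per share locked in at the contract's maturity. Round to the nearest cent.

PV(dividends) I = 0.14·e^(−0.0794·2/12) + 0.13·e^(−0.0794·5/12) = 0.2639
Fair forward F* = (S − I)·e^(rT) = (29.49 − 0.2639)·e^0.046317 = 29.2261 × 1.047406 = 30.6116
Market A$30.76 > fair 30.6116: forward overpriced → cash-and-carry (borrow at r, buy the stock and collect the dividends, short the forward).
Profit at T = |F_mkt − F*| = |30.76 − 30.6116| = A$0.15 per share

A$0.15 per share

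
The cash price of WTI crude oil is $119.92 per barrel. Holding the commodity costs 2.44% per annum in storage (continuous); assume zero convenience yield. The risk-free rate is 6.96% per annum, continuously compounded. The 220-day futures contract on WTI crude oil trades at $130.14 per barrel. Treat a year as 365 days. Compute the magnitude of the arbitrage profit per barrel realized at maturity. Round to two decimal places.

Fair futures: F* = S·e^(carry·T), with carry = (r + u) = 0.0696 + 0.0244 = 0.0940
F* = 119.92 · e^(0.0940 × 220/365) = 119.92 · e^0.056658 = 119.92 × 1.058294 = $126.9106
Market $130.14 > fair $126.9106: forward overpriced → cash-and-carry (buy spot, short the forward).
At maturity, profit = |F_mkt − F*| = |130.14 − 126.9106| = $3.23 per barrel

$3.23 per barrel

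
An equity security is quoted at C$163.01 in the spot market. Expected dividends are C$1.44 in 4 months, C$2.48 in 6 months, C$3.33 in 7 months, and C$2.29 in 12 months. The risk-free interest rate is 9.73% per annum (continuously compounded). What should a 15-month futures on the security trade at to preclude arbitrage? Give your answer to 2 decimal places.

C$173.95

PV(dividends) I = 1.44·e^(−0.0973·4/12) + 2.48·e^(−0.0973·6/12) + 3.33·e^(−0.0973·7/12) + 2.29·e^(−0.0973·12/12)
I = 1.3940 + 2.3622 + 3.1463 + 2.0777 = 8.9802
F = (S − I)·e^(rT) = (163.01 − 8.9802) · e^(0.0973·15/12)
= 154.0298 · e^0.121625 = 154.0298 × 1.129331 = C$173.95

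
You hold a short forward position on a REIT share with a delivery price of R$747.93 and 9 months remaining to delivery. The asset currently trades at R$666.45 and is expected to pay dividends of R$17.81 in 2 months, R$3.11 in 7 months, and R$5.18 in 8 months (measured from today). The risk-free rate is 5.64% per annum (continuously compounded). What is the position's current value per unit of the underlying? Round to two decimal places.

R$76.14

PV(remaining dividends) I = 17.81·e^(−0.0564·2/12) + 3.11·e^(−0.0564·7/12) + 5.18·e^(−0.0564·8/12) = 25.6416
Current forward F = (S − I)·e^(rT) = (666.45 − 25.6416)·e^(0.0564·9/12) = 640.8084 × 1.043207 = 668.4958
Value (long) = (F − K)·e^(−rT) = (668.4958 − 747.93) × 0.958582 = -76.1442
Short position value = −(long value) = R$76.14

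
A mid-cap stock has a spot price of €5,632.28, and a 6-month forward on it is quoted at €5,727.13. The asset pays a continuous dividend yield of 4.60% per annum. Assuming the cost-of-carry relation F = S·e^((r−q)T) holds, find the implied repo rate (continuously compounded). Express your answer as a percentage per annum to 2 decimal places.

7.94%

From F = S·e^((r−q)T): (r − q) = ln(F/S)/T
ln(5727.13/5632.28) = ln(1.016840) = 0.016700
(r − q) = 0.016700 / (6/12) = 0.033400
r = ln(F/S)/T + q = 0.033400 + 0.0460 = 0.079400
r = 7.94%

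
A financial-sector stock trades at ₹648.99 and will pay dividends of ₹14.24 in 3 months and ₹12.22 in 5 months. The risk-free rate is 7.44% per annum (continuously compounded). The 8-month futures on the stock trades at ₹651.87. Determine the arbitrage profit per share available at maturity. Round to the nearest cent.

₹2.98 per share

PV(dividends) I = 14.24·e^(−0.0744·3/12) + 12.22·e^(−0.0744·5/12) = 25.8246
Fair futures F* = (S − I)·e^(rT) = (648.99 − 25.8246)·e^0.049600 = 623.1654 × 1.050851 = 654.8540
Market ₹651.87 < fair 654.8540: forward underpriced → reverse cash-and-carry (short the stock, invest proceeds at r, pay the dividends, go long the forward).
Profit at T = |F_mkt − F*| = |651.87 − 654.8540| = ₹2.98 per share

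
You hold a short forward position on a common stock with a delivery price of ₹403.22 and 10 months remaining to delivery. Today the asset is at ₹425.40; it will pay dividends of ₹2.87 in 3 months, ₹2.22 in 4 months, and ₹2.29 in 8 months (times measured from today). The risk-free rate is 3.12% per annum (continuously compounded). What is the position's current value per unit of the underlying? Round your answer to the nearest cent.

-₹25.24

PV(remaining dividends) I = 2.87·e^(−0.0312·3/12) + 2.22·e^(−0.0312·4/12) + 2.29·e^(−0.0312·8/12) = 7.2876
Current forward F = (S − I)·e^(rT) = (425.40 − 7.2876)·e^(0.0312·10/12) = 418.1124 × 1.026341 = 429.1259
Value (long) = (F − K)·e^(−rT) = (429.1259 − 403.22) × 0.974335 = 25.2410
Short position value = −(long value) = -₹25.24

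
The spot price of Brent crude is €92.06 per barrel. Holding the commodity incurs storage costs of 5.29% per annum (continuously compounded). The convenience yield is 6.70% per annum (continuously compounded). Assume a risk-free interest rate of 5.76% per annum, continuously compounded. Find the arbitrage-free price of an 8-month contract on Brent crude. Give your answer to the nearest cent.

Net carry = r + u − y = 0.0576 + 0.0529 − 0.0670 = 0.0435
F = S·e^((r+u−y)T) = 92.06 · e^(0.0435 × 8/12) = 92.06 · e^0.029000
= 92.06 × 1.029425 = €94.77 per barrel

€94.77 per barrel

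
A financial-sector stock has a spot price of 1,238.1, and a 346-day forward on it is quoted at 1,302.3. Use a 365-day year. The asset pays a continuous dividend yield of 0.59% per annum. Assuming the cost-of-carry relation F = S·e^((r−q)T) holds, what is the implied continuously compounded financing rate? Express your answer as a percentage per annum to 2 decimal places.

5.92%

From F = S·e^((r−q)T): (r − q) = ln(F/S)/T
ln(1302.3/1238.1) = ln(1.051854) = 0.050554
(r − q) = 0.050554 / (346/365) = 0.053330
r = ln(F/S)/T + q = 0.053330 + 0.0059 = 0.059230
r = 5.92%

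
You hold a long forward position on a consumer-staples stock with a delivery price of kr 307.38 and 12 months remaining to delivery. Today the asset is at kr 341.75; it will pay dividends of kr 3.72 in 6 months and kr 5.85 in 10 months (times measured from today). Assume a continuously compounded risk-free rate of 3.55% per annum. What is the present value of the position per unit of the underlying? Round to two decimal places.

PV(remaining dividends) I = 3.72·e^(−0.0355·6/12) + 5.85·e^(−0.0355·10/12) = 9.3340
Current forward F = (S − I)·e^(rT) = (341.75 − 9.3340)·e^(0.0355·12/12) = 332.4160 × 1.036138 = 344.4288
Value (long) = (F − K)·e^(−rT) = (344.4288 − 307.38) × 0.965123 = 35.7566
Value = kr 35.76

kr 35.76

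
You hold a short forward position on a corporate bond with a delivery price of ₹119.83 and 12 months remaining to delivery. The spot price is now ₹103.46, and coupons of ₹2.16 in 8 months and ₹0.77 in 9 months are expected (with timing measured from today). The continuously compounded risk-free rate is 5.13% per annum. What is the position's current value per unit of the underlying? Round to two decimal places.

₹13.21

PV(remaining coupons) I = 2.16·e^(−0.0513·8/12) + 0.77·e^(−0.0513·9/12) = 2.8283
Current forward F = (S − I)·e^(rT) = (103.46 − 2.8283)·e^(0.0513·12/12) = 100.6317 × 1.052639 = 105.9289
Value (long) = (F − K)·e^(−rT) = (105.9289 − 119.83) × 0.949994 = -13.2060
Short position value = −(long value) = ₹13.21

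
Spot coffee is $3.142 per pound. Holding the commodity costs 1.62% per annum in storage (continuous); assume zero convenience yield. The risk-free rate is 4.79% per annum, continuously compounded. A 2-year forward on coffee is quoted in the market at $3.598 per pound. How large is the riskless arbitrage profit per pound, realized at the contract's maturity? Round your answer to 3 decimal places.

$0.026 per pound

Fair forward: F* = S·e^(carry·T), with carry = (r + u) = 0.0479 + 0.0162 = 0.0641
F* = 3.142 · e^(0.0641 × 2) = 3.142 · e^0.128200 = 3.142 × 1.136780 = $3.5718
Market $3.598 > fair $3.5718: forward overpriced → cash-and-carry (buy spot, short the forward).
At maturity, profit = |F_mkt − F*| = |3.598 − 3.5718| = $0.026 per pound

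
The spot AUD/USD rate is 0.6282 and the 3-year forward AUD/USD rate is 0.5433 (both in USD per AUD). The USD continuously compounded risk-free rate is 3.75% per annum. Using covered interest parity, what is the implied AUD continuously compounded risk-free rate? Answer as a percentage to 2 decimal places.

8.59%

F = S·e^((r_USD − r_AUD)T) ⇒ r_AUD = r_USD − ln(F/S)/T
ln(0.5433/0.6282) = -0.145197; /(3) = -0.048399
r_AUD = 0.0375 + 0.048399 = 0.085899
r_AUD = 8.59%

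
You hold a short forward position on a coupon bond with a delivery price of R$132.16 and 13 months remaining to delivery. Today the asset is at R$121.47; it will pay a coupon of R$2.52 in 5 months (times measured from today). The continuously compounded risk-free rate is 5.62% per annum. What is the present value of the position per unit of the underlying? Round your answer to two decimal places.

PV(remaining coupons) I = 2.52·e^(−0.0562·5/12) = 2.4617
Current forward F = (S − I)·e^(rT) = (121.47 − 2.4617)·e^(0.0562·13/12) = 119.0083 × 1.062775 = 126.4790
Value (long) = (F − K)·e^(−rT) = (126.4790 − 132.16) × 0.940933 = -5.3454
Short position value = −(long value) = R$5.35

R$5.35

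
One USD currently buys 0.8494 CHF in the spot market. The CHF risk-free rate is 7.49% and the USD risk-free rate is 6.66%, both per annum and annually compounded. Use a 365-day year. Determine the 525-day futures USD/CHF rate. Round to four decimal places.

0.8589

By covered interest parity, F = S · (1+r_CHF)^T / (1+r_USD)^T
= 0.8494 × 1.109477 / 1.097176 = 0.8494 × 1.011212
F = 0.8589 CHF per USD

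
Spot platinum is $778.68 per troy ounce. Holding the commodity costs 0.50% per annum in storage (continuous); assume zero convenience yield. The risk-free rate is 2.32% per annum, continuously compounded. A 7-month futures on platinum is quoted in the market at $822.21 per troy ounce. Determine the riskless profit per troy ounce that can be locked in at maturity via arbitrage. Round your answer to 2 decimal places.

$30.61 per troy ounce

Fair futures: F* = S·e^(carry·T), with carry = (r + u) = 0.0232 + 0.0050 = 0.0282
F* = 778.68 · e^(0.0282 × 7/12) = 778.68 · e^0.016450 = 778.68 × 1.016586 = $791.5952
Market $822.21 > fair $791.5952: forward overpriced → cash-and-carry (buy spot, short the forward).
At maturity, profit = |F_mkt − F*| = |822.21 − 791.5952| = $30.61 per troy ounce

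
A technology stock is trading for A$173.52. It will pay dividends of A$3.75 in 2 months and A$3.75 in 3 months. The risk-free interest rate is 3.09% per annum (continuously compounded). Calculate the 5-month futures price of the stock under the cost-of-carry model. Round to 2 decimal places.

A$168.22

PV(dividends) I = 3.75·e^(−0.0309·2/12) + 3.75·e^(−0.0309·3/12)
I = 3.7307 + 3.7211 = 7.4518
F = (S − I)·e^(rT) = (173.52 − 7.4518) · e^(0.0309·5/12)
= 166.0682 · e^0.012875 = 166.0682 × 1.012958 = A$168.22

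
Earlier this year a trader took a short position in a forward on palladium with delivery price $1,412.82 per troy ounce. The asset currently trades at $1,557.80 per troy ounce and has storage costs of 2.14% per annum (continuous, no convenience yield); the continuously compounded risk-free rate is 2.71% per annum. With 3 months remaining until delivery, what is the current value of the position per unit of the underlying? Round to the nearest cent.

-$162.88 per troy ounce

Current fair forward for the remaining 3 months: F = S·e^((r + u)·T), (r + u) = 0.0271 + 0.0214 = 0.0485
F = 1557.80 · e^(0.0485 × 3/12) = 1557.80 × 1.01219881 = 1576.8033
Value of long forward = (F − K)·e^(−rT) = (1576.8033 − 1412.82) · e^(−0.0271·3/12)
= 163.9833 × 0.99324790 = 162.88
Short position value = −(long value) = -$162.88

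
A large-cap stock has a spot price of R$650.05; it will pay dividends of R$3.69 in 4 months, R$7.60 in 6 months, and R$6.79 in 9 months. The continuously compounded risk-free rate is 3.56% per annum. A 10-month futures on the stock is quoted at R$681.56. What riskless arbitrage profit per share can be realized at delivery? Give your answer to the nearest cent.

PV(dividends) I = 3.69·e^(−0.0356·4/12) + 7.60·e^(−0.0356·6/12) + 6.79·e^(−0.0356·9/12) = 17.7235
Fair futures F* = (S − I)·e^(rT) = (650.05 − 17.7235)·e^0.029667 = 632.3265 × 1.030111 = 651.3665
Market R$681.56 > fair 651.3665: forward overpriced → cash-and-carry (borrow at r, buy the stock and collect the dividends, short the forward).
Profit at T = |F_mkt − F*| = |681.56 − 651.3665| = R$30.19 per share

R$30.19 per share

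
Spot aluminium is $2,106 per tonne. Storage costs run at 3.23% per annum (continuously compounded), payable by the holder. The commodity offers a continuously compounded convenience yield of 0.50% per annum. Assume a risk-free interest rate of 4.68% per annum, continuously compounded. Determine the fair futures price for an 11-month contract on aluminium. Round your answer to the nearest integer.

$2,254 per tonne

Net carry = r + u − y = 0.0468 + 0.0323 − 0.0050 = 0.0741
F = S·e^((r+u−y)T) = 2106 · e^(0.0741 × 11/12) = 2106 · e^0.067925
= 2106 × 1.070285 = $2,254 per tonne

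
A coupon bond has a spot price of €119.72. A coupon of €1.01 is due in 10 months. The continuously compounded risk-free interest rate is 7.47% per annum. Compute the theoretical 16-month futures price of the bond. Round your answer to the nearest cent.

€131.21

PV(coupons) I = 1.01·e^(−0.0747·10/12)
I = 0.9490
F = (S − I)·e^(rT) = (119.72 − 0.9490) · e^(0.0747·16/12)
= 118.7710 · e^0.099600 = 118.7710 × 1.104729 = €131.21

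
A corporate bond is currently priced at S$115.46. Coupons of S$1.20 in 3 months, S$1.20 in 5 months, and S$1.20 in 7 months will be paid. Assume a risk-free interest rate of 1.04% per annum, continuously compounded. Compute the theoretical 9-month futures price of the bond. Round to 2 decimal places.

S$112.75

PV(coupons) I = 1.20·e^(−0.0104·3/12) + 1.20·e^(−0.0104·5/12) + 1.20·e^(−0.0104·7/12)
I = 1.1969 + 1.1948 + 1.1927 = 3.5844
F = (S − I)·e^(rT) = (115.46 − 3.5844) · e^(0.0104·9/12)
= 111.8756 · e^0.007800 = 111.8756 × 1.007830 = S$112.75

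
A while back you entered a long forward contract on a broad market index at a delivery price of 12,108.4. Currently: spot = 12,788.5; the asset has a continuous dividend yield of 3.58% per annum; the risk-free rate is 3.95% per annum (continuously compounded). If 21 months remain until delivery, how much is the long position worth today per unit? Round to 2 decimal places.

Current fair forward for the remaining 21 months: F = S·e^((r − q)·T), (r − q) = 0.0395 − 0.0358 = 0.0037
F = 12788.5 · e^(0.0037 × 21/12) = 12788.5 × 1.00649601 = 12871.5742
Value of long forward = (F − K)·e^(−rT) = (12871.5742 − 12108.4) · e^(−0.0395·21/12)
= 763.1742 × 0.93321002 = 712.20

712.20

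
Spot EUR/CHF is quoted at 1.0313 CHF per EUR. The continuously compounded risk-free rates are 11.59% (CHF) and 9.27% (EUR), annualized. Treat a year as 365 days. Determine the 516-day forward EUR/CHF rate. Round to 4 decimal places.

F = S·e^((r_CHF − r_EUR)T) = 1.0313 · e^((0.1159 − 0.0927) × 516/365)
= 1.0313 · e^0.032798 = 1.0313 × 1.033342
F = 1.0657 CHF per EUR

1.0657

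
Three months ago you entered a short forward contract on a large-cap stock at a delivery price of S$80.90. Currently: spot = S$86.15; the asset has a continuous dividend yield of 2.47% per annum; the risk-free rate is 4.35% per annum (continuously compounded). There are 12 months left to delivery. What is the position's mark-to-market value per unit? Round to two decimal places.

-S$6.59

Current fair forward for the remaining 12 months: F = S·e^((r − q)·T), (r − q) = 0.0435 − 0.0247 = 0.0188
F = 86.15 · e^(0.0188 × 12/12) = 86.15 × 1.018978 = 87.7850
Value of long forward = (F − K)·e^(−rT) = (87.7850 − 80.90) · e^(−0.0435·12/12)
= 6.8850 × 0.957433 = 6.59
Short position value = −(long value) = -S$6.59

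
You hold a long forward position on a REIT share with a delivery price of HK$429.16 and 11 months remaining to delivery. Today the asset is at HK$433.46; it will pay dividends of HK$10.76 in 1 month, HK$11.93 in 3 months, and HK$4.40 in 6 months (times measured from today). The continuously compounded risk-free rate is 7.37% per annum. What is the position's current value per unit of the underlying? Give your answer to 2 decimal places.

PV(remaining dividends) I = 10.76·e^(−0.0737·1/12) + 11.93·e^(−0.0737·3/12) + 4.40·e^(−0.0737·6/12) = 26.6471
Current forward F = (S − I)·e^(rT) = (433.46 − 26.6471)·e^(0.0737·11/12) = 406.8129 × 1.069893 = 435.2463
Value (long) = (F − K)·e^(−rT) = (435.2463 − 429.16) × 0.934673 = 5.6887
Value = HK$5.69

HK$5.69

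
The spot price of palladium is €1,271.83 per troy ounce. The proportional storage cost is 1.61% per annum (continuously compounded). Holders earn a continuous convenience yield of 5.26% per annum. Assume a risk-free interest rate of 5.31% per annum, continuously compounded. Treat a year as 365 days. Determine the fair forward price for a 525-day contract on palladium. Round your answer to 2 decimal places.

€1,302.56 per troy ounce

Net carry = r + u − y = 0.0531 + 0.0161 − 0.0526 = 0.0166
F = S·e^((r+u−y)T) = 1271.83 · e^(0.0166 × 525/365) = 1271.83 · e^0.02387671
= 1271.83 × 1.02416404 = €1,302.56 per troy ounce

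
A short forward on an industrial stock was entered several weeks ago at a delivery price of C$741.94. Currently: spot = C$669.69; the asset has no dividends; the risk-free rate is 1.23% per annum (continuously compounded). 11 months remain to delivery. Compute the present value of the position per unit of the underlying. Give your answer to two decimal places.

C$63.93

Current fair forward for the remaining 11 months: F = S·e^(r·T), r = 0.0123
F = 669.69 · e^(0.0123 × 11/12) = 669.69 × 1.011339 = 677.2836
Value of long forward = (F − K)·e^(−rT) = (677.2836 − 741.94) · e^(−0.0123·11/12)
= -64.6564 × 0.988788 = -63.93
Short position value = −(long value) = C$63.93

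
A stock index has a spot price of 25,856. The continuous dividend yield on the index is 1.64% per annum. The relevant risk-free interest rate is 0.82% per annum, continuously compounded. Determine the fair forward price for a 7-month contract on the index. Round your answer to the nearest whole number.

25,733

F = S·e^((r − q)T) = 25856 · e^((0.0082 − 0.0164) × 7/12)
= 25856 · e^-0.004783 = 25856 × 0.995228
F = 25,733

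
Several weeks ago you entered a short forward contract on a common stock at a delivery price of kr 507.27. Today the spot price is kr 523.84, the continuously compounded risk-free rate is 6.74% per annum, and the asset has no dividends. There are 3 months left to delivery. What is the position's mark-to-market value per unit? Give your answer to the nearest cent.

-kr 25.05

Current fair forward for the remaining 3 months: F = S·e^(r·T), r = 0.0674
F = 523.84 · e^(0.0674 × 3/12) = 523.84 × 1.016993 = 532.7416
Value of long forward = (F − K)·e^(−rT) = (532.7416 − 507.27) · e^(−0.0674·3/12)
= 25.4716 × 0.983291 = 25.05
Short position value = −(long value) = -kr 25.05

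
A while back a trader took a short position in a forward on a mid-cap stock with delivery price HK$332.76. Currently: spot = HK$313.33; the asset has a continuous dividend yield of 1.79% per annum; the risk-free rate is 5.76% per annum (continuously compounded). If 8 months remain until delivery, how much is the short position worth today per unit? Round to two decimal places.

Current fair forward for the remaining 8 months: F = S·e^((r − q)·T), (r − q) = 0.0576 − 0.0179 = 0.0397
F = 313.33 · e^(0.0397 × 8/12) = 313.33 × 1.026820 = 321.7335
Value of long forward = (F − K)·e^(−rT) = (321.7335 − 332.76) · e^(−0.0576·8/12)
= -11.0265 × 0.962328 = -10.61
Short position value = −(long value) = HK$10.61

HK$10.61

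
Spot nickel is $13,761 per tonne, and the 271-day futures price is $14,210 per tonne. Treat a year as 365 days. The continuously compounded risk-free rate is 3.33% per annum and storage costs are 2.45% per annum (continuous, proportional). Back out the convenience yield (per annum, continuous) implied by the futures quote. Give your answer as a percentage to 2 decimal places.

F = S·e^((r+u−y)T) ⇒ (r+u−y) = ln(F/S)/T
ln(14210/13761) = 0.032107; /T ⇒ 0.043244
y = r + u − ln(F/S)/T = 0.0333 + 0.0245 − 0.043244 = 0.014556
y = 1.46%

1.46%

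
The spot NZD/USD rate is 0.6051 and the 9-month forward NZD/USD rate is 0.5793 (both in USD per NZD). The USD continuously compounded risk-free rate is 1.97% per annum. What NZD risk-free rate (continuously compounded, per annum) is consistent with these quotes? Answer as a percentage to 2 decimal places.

F = S·e^((r_USD − r_NZD)T) ⇒ r_NZD = r_USD − ln(F/S)/T
ln(0.5793/0.6051) = -0.043573; /(9/12) = -0.058097
r_NZD = 0.0197 + 0.058097 = 0.077797
r_NZD = 7.78%

7.78%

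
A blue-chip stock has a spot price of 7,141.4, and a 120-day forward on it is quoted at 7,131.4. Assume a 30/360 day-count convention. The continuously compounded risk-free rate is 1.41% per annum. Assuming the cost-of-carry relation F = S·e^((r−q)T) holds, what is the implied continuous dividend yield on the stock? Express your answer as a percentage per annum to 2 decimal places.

1.83%

From F = S·e^((r−q)T): (r − q) = ln(F/S)/T
ln(7131.4/7141.4) = ln(0.998600) = -0.001401
(r − q) = -0.001401 / (120/360) = -0.004203
q = r − ln(F/S)/T = 0.0141 + 0.004203 = 0.018303
q = 1.83%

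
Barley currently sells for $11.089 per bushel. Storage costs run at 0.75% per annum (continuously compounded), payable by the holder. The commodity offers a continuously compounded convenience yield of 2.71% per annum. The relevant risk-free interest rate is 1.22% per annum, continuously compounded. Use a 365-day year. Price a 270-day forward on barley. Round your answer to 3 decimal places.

Net carry = r + u − y = 0.0122 + 0.0075 − 0.0271 = -0.0074
F = S·e^((r+u−y)T) = 11.089 · e^(-0.0074 × 270/365) = 11.089 · e^-0.005474
= 11.089 × 0.994541 = $11.028 per bushel

$11.028 per bushel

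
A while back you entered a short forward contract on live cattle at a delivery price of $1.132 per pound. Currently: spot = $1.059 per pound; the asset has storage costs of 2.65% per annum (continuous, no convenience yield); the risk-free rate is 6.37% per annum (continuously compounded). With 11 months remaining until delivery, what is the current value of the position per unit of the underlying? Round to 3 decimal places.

Current fair forward for the remaining 11 months: F = S·e^((r + u)·T), (r + u) = 0.0637 + 0.0265 = 0.0902
F = 1.059 · e^(0.0902 × 11/12) = 1.059 × 1.086198 = 1.1503
Value of long forward = (F − K)·e^(−rT) = (1.1503 − 1.132) · e^(−0.0637·11/12)
= 0.0183 × 0.943280 = 0.017
Short position value = −(long value) = -$0.017

-$0.017 per pound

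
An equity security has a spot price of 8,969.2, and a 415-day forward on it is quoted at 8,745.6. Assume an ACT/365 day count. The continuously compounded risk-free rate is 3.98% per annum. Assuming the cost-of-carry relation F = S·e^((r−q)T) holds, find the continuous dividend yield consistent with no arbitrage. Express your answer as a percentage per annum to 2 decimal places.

6.20%

From F = S·e^((r−q)T): (r − q) = ln(F/S)/T
ln(8745.6/8969.2) = ln(0.975070) = -0.025246
(r − q) = -0.025246 / (415/365) = -0.022204
q = r − ln(F/S)/T = 0.0398 + 0.022204 = 0.062004
q = 6.20%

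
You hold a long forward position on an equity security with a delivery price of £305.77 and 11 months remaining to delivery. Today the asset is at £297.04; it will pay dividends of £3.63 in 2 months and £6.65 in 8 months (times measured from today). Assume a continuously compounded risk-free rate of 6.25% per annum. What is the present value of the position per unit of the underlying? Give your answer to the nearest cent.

PV(remaining dividends) I = 3.63·e^(−0.0625·2/12) + 6.65·e^(−0.0625·8/12) = 9.9710
Current forward F = (S − I)·e^(rT) = (297.04 − 9.9710)·e^(0.0625·11/12) = 287.0690 × 1.058965 = 303.9960
Value (long) = (F − K)·e^(−rT) = (303.9960 − 305.77) × 0.944319 = -1.6752
Value = -£1.68

-£1.68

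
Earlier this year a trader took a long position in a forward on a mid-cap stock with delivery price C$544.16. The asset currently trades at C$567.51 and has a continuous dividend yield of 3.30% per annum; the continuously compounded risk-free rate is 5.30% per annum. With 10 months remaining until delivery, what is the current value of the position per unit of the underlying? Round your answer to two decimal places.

Current fair forward for the remaining 10 months: F = S·e^((r − q)·T), (r − q) = 0.0530 − 0.0330 = 0.0200
F = 567.51 · e^(0.0200 × 10/12) = 567.51 × 1.016806 = 577.0476
Value of long forward = (F − K)·e^(−rT) = (577.0476 − 544.16) · e^(−0.0530·10/12)
= 32.8876 × 0.956794 = 31.47

C$31.47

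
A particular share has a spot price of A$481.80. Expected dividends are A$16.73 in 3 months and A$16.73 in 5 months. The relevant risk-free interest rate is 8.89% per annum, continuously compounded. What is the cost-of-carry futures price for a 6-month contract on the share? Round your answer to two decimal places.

PV(dividends) I = 16.73·e^(−0.0889·3/12) + 16.73·e^(−0.0889·5/12)
I = 16.3623 + 16.1216 = 32.4839
F = (S − I)·e^(rT) = (481.80 − 32.4839) · e^(0.0889·6/12)
= 449.3161 · e^0.044450 = 449.3161 × 1.045453 = A$469.74

A$469.74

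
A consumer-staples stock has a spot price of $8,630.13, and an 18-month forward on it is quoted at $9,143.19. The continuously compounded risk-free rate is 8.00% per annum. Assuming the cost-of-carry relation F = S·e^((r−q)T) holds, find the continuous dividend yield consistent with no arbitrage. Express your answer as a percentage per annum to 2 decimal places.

4.15%

From F = S·e^((r−q)T): (r − q) = ln(F/S)/T
ln(9143.19/8630.13) = ln(1.059450) = 0.057750
(r − q) = 0.057750 / (18/12) = 0.038500
q = r − ln(F/S)/T = 0.0800 − 0.038500 = 0.041500
q = 4.15%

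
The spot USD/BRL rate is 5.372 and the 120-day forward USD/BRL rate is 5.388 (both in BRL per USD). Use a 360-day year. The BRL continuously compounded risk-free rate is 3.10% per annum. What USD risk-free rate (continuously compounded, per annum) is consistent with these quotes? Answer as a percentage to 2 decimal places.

2.21%

F = S·e^((r_BRL − r_USD)T) ⇒ r_USD = r_BRL − ln(F/S)/T
ln(5.388/5.372) = 0.002974; /(120/360) = 0.008922
r_USD = 0.0310 − 0.008922 = 0.022078
r_USD = 2.21%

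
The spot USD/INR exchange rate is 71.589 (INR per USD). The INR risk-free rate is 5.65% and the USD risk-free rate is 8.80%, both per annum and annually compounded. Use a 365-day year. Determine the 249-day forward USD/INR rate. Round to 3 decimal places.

70.168

By covered interest parity, F = S · (1+r_INR)^T / (1+r_USD)^T
= 71.589 × 1.038206 / 1.059224 = 71.589 × 0.980157
F = 70.168 INR per USD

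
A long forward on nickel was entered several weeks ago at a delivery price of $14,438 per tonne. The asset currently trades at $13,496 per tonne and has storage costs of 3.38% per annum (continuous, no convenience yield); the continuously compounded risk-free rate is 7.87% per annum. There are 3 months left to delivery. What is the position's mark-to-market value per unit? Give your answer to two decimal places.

-$546.18 per tonne

Current fair forward for the remaining 3 months: F = S·e^((r + u)·T), (r + u) = 0.0787 + 0.0338 = 0.1125
F = 13496 · e^(0.1125 × 3/12) = 13496 × 1.02852424 = 13880.9631
Value of long forward = (F − K)·e^(−rT) = (13880.9631 − 14438) · e^(−0.0787·3/12)
= -557.0369 × 0.98051729 = -546.18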